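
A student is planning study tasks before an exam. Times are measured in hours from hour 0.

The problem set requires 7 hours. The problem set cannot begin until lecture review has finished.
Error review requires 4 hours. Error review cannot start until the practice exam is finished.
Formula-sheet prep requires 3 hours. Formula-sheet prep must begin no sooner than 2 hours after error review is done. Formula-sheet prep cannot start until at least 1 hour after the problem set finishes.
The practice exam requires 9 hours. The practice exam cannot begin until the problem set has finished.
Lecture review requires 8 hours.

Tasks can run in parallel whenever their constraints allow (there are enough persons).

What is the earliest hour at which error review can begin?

24

Lecture review has no prerequisites, so it starts at hour 0 and finishes at hour 8.
The problem set cannot begin until lecture review (finishes hour 8). It runs from hour 8 to 8 + 7 = hour 15.
After the problem set (finishes hour 15), the practice exam can start at hour 15 and finishes at hour 24.
Error review waits on the practice exam (finishes hour 24), so the earliest it can start is hour 24.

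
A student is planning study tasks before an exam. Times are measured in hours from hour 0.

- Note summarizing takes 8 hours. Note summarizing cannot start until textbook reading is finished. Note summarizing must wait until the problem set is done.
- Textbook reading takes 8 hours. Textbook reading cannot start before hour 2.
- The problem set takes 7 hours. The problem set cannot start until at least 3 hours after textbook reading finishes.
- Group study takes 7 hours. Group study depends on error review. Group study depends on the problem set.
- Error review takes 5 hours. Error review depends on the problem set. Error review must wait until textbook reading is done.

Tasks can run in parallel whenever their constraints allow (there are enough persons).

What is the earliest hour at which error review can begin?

Textbook reading waits on its own release at hour 2, so it starts at hour 2 and finishes at 2 + 8 = hour 10.
The problem set waits on textbook reading (finishes hour 10, plus 3-hour gap → hour 13), so it starts at hour 13 and finishes at 13 + 7 = hour 20.
Error review waits on the problem set (finishes hour 20); textbook reading (finishes hour 10). The latest of these is hour 20, which is the earliest error review can start.

20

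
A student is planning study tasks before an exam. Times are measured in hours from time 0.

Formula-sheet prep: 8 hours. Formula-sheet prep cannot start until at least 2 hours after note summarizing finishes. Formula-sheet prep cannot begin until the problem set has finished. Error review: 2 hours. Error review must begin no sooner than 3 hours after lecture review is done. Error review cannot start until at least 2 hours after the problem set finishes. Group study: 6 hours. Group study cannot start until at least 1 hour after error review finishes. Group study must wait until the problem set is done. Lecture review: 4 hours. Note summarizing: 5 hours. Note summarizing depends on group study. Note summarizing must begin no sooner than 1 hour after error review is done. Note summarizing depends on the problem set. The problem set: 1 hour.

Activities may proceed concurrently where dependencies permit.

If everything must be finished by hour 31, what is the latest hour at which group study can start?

To finish by hour 31, formula-sheet prep (duration 8) must start no later than hour 23.
Note summarizing must finish before formula-sheet prep (must start by hour 23, minus 2-hour gap → hour 21). With a 5-hour duration, note summarizing must start by 21 − 5 = hour 16.
Group study must finish before note summarizing (must start by hour 16). With a 6-hour duration, group study must start by 16 − 6 = hour 10.

10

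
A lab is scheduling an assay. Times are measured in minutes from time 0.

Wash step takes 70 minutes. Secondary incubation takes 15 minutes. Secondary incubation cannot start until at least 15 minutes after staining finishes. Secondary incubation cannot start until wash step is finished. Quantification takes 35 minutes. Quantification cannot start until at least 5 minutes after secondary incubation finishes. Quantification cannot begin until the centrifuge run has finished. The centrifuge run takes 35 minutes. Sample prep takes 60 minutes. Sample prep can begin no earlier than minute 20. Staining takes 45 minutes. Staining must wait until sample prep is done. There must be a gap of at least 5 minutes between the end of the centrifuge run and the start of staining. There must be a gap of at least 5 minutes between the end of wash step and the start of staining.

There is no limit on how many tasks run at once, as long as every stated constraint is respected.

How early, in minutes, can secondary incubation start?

140

Wash step can start immediately at minute 0; it finishes at minute 70.
Nothing blocks the centrifuge run, so it runs from minute 0 to minute 35.
After its own release at minute 20, sample prep can start at minute 20 and finishes at minute 80.
Staining has to wait for sample prep (finishes minute 80); the centrifuge run (finishes minute 35, plus 5-minute gap → minute 40); wash step (finishes minute 70, plus 5-minute gap → minute 75). The latest of these is minute 80, so staining runs minute 80 to 80 + 45 = minute 125.
Secondary incubation waits on staining (finishes minute 125, plus 15-minute gap → minute 140); wash step (finishes minute 70). The latest of these is minute 140, which is the earliest secondary incubation can start.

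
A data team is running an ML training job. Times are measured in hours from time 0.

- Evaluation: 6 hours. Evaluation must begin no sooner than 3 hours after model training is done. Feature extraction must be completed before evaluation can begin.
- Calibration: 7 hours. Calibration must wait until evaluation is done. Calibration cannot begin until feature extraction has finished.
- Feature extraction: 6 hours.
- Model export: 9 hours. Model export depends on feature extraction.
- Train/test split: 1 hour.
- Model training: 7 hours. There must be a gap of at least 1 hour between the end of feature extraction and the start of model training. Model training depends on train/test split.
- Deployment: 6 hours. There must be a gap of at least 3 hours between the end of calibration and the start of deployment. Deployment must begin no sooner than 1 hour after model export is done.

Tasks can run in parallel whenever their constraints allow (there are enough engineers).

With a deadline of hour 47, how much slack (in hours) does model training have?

8

Train/test split has no prerequisites, so it starts at hour 0 and finishes at hour 1.
Nothing blocks feature extraction, so it runs from hour 0 to hour 6.
Model training needs all of feature extraction (finishes hour 6, plus 1-hour gap → hour 7); train/test split (finishes hour 1). That puts its earliest start at hour 7; it finishes at 7 + 7 = hour 14.

Working backward from the deadline:
Deployment has no dependents, so it just needs to finish by hour 47. Starting by 47 − 6 = hour 41 achieves that.
Calibration feeds into deployment (must start by hour 41, minus 3-hour gap → hour 38); so calibration must finish by hour 38 and therefore start by hour 31.
Evaluation has to be done before calibration (must start by hour 31). That means finishing by hour 31, i.e. starting by 31 − 6 = hour 25.
Model training feeds into evaluation (must start by hour 25, minus 3-hour gap → hour 22); so model training must finish by hour 22 and therefore start by hour 15.
So model training can start as early as hour 7 and as late as hour 15, giving 15 − 7 = 8 hours of slack.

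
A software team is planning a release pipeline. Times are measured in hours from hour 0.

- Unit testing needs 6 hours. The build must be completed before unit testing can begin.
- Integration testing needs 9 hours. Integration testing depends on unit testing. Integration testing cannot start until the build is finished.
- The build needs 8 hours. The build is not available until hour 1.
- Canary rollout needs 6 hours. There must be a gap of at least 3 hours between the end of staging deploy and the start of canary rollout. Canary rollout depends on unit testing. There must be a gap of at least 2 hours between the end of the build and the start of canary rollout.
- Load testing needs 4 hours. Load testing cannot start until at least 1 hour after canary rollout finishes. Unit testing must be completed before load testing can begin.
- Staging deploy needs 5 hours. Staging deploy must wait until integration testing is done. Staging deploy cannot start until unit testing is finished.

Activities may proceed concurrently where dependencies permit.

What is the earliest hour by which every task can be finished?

The build cannot begin until its own release at hour 1. It runs from hour 1 to 1 + 8 = hour 9.
After the build (finishes hour 9), unit testing can start at hour 9 and finishes at hour 15.
Integration testing cannot start until unit testing (finishes hour 15); the build (finishes hour 9). The controlling bound is hour 15, so integration testing finishes at 15 + 9 = hour 24.
Staging deploy needs all of integration testing (finishes hour 24); unit testing (finishes hour 15). That puts its earliest start at hour 24; it finishes at 24 + 5 = hour 29.
Canary rollout cannot start until staging deploy (finishes hour 29, plus 3-hour gap → hour 32); unit testing (finishes hour 15); the build (finishes hour 9, plus 2-hour gap → hour 11). The controlling bound is hour 32, so canary rollout finishes at 32 + 6 = hour 38.
Load testing needs all of canary rollout (finishes hour 38, plus 1-hour gap → hour 39); unit testing (finishes hour 15). That puts its earliest start at hour 39; it finishes at 39 + 4 = hour 43.
All tasks are finished once the last one completes. Finish times: The build at 9, Unit testing at 15, Integration testing at 24, Staging deploy at 29, Canary rollout at 38, Load testing at 43. The latest is hour 43.

43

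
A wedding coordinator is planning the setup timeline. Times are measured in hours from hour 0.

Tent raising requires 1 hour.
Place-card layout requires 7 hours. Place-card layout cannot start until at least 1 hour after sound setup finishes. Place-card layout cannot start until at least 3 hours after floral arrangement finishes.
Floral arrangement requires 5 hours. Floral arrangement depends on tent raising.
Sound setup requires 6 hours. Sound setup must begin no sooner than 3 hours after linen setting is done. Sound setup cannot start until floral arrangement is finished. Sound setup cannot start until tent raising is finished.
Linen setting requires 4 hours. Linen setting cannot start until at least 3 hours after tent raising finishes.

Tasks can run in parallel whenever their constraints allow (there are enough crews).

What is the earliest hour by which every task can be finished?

25

Tent raising can start immediately at hour 0; it finishes at hour 1.
After tent raising (finishes hour 1), floral arrangement can start at hour 1 and finishes at hour 6.
Linen setting cannot begin until tent raising (finishes hour 1, plus 3-hour gap → hour 4). It runs from hour 4 to 4 + 4 = hour 8.
For sound setup: linen setting (finishes hour 8, plus 3-hour gap → hour 11); floral arrangement (finishes hour 6); tent raising (finishes hour 1). Taking the maximum gives a start of hour 11, and it finishes at 11 + 6 = hour 17.
Place-card layout needs all of sound setup (finishes hour 17, plus 1-hour gap → hour 18); floral arrangement (finishes hour 6, plus 3-hour gap → hour 9). That puts its earliest start at hour 18; it finishes at 18 + 7 = hour 25.
All tasks are finished once the last one completes. Finish times: Tent raising at 1, Linen setting at 8, Floral arrangement at 6, Sound setup at 17, Place-card layout at 25. The latest is hour 25.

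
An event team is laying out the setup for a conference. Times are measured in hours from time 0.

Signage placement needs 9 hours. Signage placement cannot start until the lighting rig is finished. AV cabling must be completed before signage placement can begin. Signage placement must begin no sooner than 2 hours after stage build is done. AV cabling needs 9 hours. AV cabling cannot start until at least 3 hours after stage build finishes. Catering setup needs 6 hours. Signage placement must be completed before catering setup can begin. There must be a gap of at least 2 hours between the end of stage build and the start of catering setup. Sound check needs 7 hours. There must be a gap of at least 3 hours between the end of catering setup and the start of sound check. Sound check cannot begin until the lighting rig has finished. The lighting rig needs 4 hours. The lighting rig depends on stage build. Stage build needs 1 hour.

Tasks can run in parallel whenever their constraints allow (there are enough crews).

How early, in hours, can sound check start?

Stage build has no prerequisites, so it starts at hour 0 and finishes at hour 1.
After stage build (finishes hour 1, plus 3-hour gap → hour 4), AV cabling can start at hour 4 and finishes at hour 13.
After stage build (finishes hour 1), the lighting rig can start at hour 1 and finishes at hour 5.
For signage placement: the lighting rig (finishes hour 5); AV cabling (finishes hour 13); stage build (finishes hour 1, plus 2-hour gap → hour 3). Taking the maximum gives a start of hour 13, and it finishes at 13 + 9 = hour 22.
Catering setup cannot start until signage placement (finishes hour 22); stage build (finishes hour 1, plus 2-hour gap → hour 3). The controlling bound is hour 22, so catering setup finishes at 22 + 6 = hour 28.
Sound check waits on catering setup (finishes hour 28, plus 3-hour gap → hour 31); the lighting rig (finishes hour 5). The latest of these is hour 31, which is the earliest sound check can start.

31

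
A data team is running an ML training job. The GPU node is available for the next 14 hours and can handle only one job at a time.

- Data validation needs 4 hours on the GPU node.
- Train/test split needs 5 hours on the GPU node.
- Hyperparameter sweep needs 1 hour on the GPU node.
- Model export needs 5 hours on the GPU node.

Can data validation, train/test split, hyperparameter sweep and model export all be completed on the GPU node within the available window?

No

Running back to back, the jobs need 4 + 5 + 1 + 5 = 15 hours on the GPU node.
Since 15 > 14, they cannot all fit.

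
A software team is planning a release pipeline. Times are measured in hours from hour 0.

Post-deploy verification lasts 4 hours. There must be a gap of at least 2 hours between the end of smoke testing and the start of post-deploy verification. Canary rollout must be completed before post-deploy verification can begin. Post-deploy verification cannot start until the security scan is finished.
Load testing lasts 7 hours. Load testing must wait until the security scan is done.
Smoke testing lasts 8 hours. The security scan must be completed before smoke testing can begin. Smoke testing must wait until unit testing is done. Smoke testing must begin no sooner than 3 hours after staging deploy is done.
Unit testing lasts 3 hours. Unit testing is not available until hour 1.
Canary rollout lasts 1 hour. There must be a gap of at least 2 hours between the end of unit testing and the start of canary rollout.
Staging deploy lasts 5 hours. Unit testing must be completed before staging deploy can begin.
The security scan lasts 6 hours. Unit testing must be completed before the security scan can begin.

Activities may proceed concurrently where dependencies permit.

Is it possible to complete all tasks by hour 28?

Yes

After its own release at hour 1, unit testing can start at hour 1 and finishes at hour 4.
Canary rollout waits on unit testing (finishes hour 4, plus 2-hour gap → hour 6), so it starts at hour 6 and finishes at 6 + 1 = hour 7.
After unit testing (finishes hour 4), staging deploy can start at hour 4 and finishes at hour 9.
After unit testing (finishes hour 4), the security scan can start at hour 4 and finishes at hour 10.
Load testing waits on the security scan (finishes hour 10), so it starts at hour 10 and finishes at 10 + 7 = hour 17.
Smoke testing needs all of the security scan (finishes hour 10); unit testing (finishes hour 4); staging deploy (finishes hour 9, plus 3-hour gap → hour 12). That puts its earliest start at hour 12; it finishes at 12 + 8 = hour 20.
Post-deploy verification cannot start until smoke testing (finishes hour 20, plus 2-hour gap → hour 22); canary rollout (finishes hour 7); the security scan (finishes hour 10). The controlling bound is hour 22, so post-deploy verification finishes at 22 + 4 = hour 26.
Every task is finished by hour 26, which is no later than the deadline of 28, so the schedule is feasible.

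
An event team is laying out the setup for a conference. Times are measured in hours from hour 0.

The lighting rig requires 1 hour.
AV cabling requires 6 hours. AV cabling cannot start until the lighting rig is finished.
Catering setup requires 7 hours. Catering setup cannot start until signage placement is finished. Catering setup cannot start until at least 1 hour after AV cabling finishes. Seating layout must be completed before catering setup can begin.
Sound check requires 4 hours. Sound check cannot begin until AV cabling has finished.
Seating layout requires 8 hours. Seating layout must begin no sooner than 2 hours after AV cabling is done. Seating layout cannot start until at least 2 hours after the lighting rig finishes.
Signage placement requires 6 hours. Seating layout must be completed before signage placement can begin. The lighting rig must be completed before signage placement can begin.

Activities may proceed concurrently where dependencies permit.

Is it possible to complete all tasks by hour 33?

Yes

Nothing blocks the lighting rig, so it runs from hour 0 to hour 1.
After the lighting rig (finishes hour 1), AV cabling can start at hour 1 and finishes at hour 7.
Sound check cannot begin until AV cabling (finishes hour 7). It runs from hour 7 to 7 + 4 = hour 11.
Seating layout cannot start until AV cabling (finishes hour 7, plus 2-hour gap → hour 9); the lighting rig (finishes hour 1, plus 2-hour gap → hour 3). The controlling bound is hour 9, so seating layout finishes at 9 + 8 = hour 17.
Signage placement cannot start until seating layout (finishes hour 17); the lighting rig (finishes hour 1). The controlling bound is hour 17, so signage placement finishes at 17 + 6 = hour 23.
Catering setup cannot start until signage placement (finishes hour 23); AV cabling (finishes hour 7, plus 1-hour gap → hour 8); seating layout (finishes hour 17). The controlling bound is hour 23, so catering setup finishes at 23 + 7 = hour 30.
Every task is finished by hour 30, which is no later than the deadline of 33, so the schedule is feasible.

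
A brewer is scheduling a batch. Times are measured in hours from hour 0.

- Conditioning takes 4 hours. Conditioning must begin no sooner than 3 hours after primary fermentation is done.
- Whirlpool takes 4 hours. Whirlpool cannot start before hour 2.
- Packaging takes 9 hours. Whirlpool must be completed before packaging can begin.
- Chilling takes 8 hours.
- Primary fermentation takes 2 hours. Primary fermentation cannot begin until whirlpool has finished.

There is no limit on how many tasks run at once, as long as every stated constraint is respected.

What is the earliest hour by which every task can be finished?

15

Chilling has no prerequisites, so it starts at hour 0 and finishes at hour 8.
After its own release at hour 2, whirlpool can start at hour 2 and finishes at hour 6.
After whirlpool (finishes hour 6), packaging can start at hour 6 and finishes at hour 15.
After whirlpool (finishes hour 6), primary fermentation can start at hour 6 and finishes at hour 8.
Conditioning waits on primary fermentation (finishes hour 8, plus 3-hour gap → hour 11), so it starts at hour 11 and finishes at 11 + 4 = hour 15.
All tasks are finished once the last one completes. Finish times: Whirlpool at 6, Chilling at 8, Primary fermentation at 8, Conditioning at 15, Packaging at 15. The latest is hour 15.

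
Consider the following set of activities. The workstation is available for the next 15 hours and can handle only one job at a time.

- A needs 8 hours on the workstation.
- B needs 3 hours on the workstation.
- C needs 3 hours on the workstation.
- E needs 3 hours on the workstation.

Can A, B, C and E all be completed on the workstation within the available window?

No

Running back to back, the jobs need 8 + 3 + 3 + 3 = 17 hours on the workstation.
Since 17 > 15, they cannot all fit.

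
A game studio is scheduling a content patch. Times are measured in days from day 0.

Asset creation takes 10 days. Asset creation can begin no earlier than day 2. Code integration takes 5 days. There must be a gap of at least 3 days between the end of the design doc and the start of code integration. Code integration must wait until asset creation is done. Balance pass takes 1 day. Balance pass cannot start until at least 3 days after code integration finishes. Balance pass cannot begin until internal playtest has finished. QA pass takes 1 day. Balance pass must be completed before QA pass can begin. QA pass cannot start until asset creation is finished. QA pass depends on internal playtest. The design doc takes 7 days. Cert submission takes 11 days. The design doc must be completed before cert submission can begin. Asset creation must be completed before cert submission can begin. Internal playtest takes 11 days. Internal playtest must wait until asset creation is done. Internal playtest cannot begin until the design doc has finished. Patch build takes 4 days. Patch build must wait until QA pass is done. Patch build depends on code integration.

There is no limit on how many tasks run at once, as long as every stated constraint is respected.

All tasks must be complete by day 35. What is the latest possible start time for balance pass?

Patch build must finish by day 35; it takes 4 days, so it must start by 35 − 4 = day 31.
QA pass feeds into patch build (must start by day 31); so QA pass must finish by day 31 and therefore start by day 30.
Balance pass has to be done before QA pass (must start by day 30). That means finishing by day 30, i.e. starting by 30 − 1 = day 29.

29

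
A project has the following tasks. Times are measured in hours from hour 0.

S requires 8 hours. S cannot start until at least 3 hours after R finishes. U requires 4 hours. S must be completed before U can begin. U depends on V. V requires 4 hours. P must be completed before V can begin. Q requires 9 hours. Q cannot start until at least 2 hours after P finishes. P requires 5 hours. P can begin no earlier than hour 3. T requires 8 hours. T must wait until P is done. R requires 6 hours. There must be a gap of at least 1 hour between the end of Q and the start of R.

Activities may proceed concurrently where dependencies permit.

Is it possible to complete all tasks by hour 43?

P waits on its own release at hour 3, so it starts at hour 3 and finishes at 3 + 5 = hour 8.
V cannot begin until P (finishes hour 8). It runs from hour 8 to 8 + 4 = hour 12.
T waits on P (finishes hour 8), so it starts at hour 8 and finishes at 8 + 8 = hour 16.
Q waits on P (finishes hour 8, plus 2-hour gap → hour 10), so it starts at hour 10 and finishes at 10 + 9 = hour 19.
After Q (finishes hour 19, plus 1-hour gap → hour 20), R can start at hour 20 and finishes at hour 26.
S waits on R (finishes hour 26, plus 3-hour gap → hour 29), so it starts at hour 29 and finishes at 29 + 8 = hour 37.
U cannot start until S (finishes hour 37); V (finishes hour 12). The controlling bound is hour 37, so U finishes at 37 + 4 = hour 41.
Every task is finished by hour 41, which is no later than the deadline of 43, so the schedule is feasible.

Yes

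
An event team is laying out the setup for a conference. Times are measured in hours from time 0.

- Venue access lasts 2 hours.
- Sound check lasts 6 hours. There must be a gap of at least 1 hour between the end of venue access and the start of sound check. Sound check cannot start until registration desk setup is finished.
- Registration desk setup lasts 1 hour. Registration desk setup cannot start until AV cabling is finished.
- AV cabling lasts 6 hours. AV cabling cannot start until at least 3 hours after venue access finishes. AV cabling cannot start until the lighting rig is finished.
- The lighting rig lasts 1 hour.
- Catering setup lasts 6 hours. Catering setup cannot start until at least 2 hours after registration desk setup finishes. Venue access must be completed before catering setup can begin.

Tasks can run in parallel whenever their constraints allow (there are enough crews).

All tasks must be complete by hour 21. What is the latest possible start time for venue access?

1

Nothing follows catering setup; the deadline of hour 21 is its only limit. It must start by 21 − 6 = hour 15.
Sound check has no dependents, so it just needs to finish by hour 21. Starting by 21 − 6 = hour 15 achieves that.
For registration desk setup: catering setup (must start by hour 15, minus 2-hour gap → hour 13); sound check (must start by hour 15). The most restrictive is hour 13; with a 1-hour duration, registration desk setup must start by hour 12.
AV cabling has to be done before registration desk setup (must start by hour 12). That means finishing by hour 12, i.e. starting by 12 − 6 = hour 6.
Venue access feeds AV cabling (must start by hour 6, minus 3-hour gap → hour 3); catering setup (must start by hour 15); sound check (must start by hour 15, minus 1-hour gap → hour 14). Taking the minimum, venue access must finish by hour 3 and start by 3 − 2 = hour 1.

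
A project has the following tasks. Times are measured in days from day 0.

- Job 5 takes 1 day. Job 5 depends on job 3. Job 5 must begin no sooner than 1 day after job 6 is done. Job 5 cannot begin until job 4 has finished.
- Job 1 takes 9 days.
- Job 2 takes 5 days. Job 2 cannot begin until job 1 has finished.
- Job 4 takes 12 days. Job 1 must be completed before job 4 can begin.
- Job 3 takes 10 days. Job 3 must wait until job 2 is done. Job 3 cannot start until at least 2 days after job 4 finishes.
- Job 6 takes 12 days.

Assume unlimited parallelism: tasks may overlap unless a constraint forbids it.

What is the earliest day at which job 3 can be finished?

33

Job 1 can start immediately at day 0; it finishes at day 9.
Job 4 waits on job 1 (finishes day 9), so it starts at day 9 and finishes at 9 + 12 = day 21.
After job 1 (finishes day 9), job 2 can start at day 9 and finishes at day 14.
Job 3 needs all of job 2 (finishes day 14); job 4 (finishes day 21, plus 2-day gap → day 23). That puts its earliest start at day 23; it finishes at 23 + 10 = day 33.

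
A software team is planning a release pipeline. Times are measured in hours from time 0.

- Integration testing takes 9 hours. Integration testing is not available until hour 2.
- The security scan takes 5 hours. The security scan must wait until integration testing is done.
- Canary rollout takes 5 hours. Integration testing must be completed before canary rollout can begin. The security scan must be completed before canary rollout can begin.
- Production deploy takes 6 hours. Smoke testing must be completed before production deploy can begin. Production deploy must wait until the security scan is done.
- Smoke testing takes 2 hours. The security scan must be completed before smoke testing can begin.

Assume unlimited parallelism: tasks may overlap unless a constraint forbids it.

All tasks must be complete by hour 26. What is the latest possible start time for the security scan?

13

To finish by hour 26, production deploy (duration 6) must start no later than hour 20.
Smoke testing feeds into production deploy (must start by hour 20); so smoke testing must finish by hour 20 and therefore start by hour 18.
Nothing follows canary rollout; the deadline of hour 26 is its only limit. It must start by 26 − 5 = hour 21.
The security scan must finish in time for smoke testing (must start by hour 18); canary rollout (must start by hour 21); production deploy (must start by hour 20). The tightest is hour 18, so the security scan must start by 18 − 5 = hour 13.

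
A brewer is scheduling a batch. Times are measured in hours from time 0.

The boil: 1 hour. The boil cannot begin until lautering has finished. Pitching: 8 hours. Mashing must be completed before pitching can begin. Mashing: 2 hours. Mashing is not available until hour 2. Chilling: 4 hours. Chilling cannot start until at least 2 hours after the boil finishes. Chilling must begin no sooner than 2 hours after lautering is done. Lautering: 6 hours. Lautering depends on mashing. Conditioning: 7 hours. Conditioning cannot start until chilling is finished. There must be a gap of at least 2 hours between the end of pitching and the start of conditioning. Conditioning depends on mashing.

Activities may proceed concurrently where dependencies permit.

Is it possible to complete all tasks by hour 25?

Yes

Mashing cannot begin until its own release at hour 2. It runs from hour 2 to 2 + 2 = hour 4.
Pitching cannot begin until mashing (finishes hour 4). It runs from hour 4 to 4 + 8 = hour 12.
After mashing (finishes hour 4), lautering can start at hour 4 and finishes at hour 10.
The boil cannot begin until lautering (finishes hour 10). It runs from hour 10 to 10 + 1 = hour 11.
Chilling cannot start until the boil (finishes hour 11, plus 2-hour gap → hour 13); lautering (finishes hour 10, plus 2-hour gap → hour 12). The controlling bound is hour 13, so chilling finishes at 13 + 4 = hour 17.
Conditioning needs all of chilling (finishes hour 17); pitching (finishes hour 12, plus 2-hour gap → hour 14); mashing (finishes hour 4). That puts its earliest start at hour 17; it finishes at 17 + 7 = hour 24.
Every task is finished by hour 24, which is no later than the deadline of 25, so the schedule is feasible.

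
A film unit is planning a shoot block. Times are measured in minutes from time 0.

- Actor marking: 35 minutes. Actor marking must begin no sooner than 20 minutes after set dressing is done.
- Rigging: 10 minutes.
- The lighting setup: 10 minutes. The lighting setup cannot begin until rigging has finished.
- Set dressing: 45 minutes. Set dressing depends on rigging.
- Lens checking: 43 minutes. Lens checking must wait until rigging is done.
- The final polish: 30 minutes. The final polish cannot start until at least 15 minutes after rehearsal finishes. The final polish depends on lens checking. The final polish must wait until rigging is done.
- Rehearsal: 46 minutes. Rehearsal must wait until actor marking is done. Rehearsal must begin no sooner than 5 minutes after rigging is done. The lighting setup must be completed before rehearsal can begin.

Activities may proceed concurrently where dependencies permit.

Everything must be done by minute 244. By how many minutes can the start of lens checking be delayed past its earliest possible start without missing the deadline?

161

Rigging has no prerequisites, so it starts at minute 0 and finishes at minute 10.
Lens checking cannot begin until rigging (finishes minute 10). It runs from minute 10 to 10 + 43 = minute 53.

Working backward from the deadline:
To finish by minute 244, the final polish (duration 30) must start no later than minute 214.
Lens checking feeds into the final polish (must start by minute 214); so lens checking must finish by minute 214 and therefore start by minute 171.
So lens checking can start as early as minute 10 and as late as minute 171, giving 171 − 10 = 161 minutes of slack.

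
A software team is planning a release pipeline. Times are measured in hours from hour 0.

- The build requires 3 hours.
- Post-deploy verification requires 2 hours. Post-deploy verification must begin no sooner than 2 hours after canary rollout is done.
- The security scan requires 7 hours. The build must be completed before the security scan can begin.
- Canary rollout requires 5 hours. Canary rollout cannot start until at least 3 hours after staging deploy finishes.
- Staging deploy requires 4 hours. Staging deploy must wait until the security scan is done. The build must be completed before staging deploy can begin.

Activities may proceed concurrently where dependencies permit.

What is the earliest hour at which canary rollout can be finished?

Nothing blocks the build, so it runs from hour 0 to hour 3.
The security scan waits on the build (finishes hour 3), so it starts at hour 3 and finishes at 3 + 7 = hour 10.
Staging deploy needs all of the security scan (finishes hour 10); the build (finishes hour 3). That puts its earliest start at hour 10; it finishes at 10 + 4 = hour 14.
After staging deploy (finishes hour 14, plus 3-hour gap → hour 17), canary rollout can start at hour 17 and finishes at hour 22.

22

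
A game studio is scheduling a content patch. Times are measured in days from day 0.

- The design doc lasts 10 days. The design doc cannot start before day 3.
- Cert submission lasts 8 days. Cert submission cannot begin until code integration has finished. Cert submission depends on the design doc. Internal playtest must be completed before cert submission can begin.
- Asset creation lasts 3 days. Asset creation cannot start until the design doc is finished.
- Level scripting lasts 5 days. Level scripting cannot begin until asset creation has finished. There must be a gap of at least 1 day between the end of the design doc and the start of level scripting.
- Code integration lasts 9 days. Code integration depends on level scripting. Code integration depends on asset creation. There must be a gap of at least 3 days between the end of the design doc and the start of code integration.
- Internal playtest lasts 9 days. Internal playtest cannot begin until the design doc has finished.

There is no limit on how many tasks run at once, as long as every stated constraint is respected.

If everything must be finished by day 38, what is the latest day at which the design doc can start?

3

Cert submission must finish by day 38; it takes 8 days, so it must start by 38 − 8 = day 30.
Since cert submission (must start by day 30) depends on it, code integration must finish by day 30. Backing off its 9-day duration gives a latest start of day 21.
Level scripting must finish before code integration (must start by day 21). With a 5-day duration, level scripting must start by 21 − 5 = day 16.
Asset creation has several dependents: level scripting (must start by day 16); code integration (must start by day 21). The earliest of those limits is day 16, so asset creation must start by 16 − 3 = day 13.
Internal playtest must finish before cert submission (must start by day 30). With a 9-day duration, internal playtest must start by 30 − 9 = day 21.
The design doc feeds asset creation (must start by day 13); level scripting (must start by day 16, minus 1-day gap → day 15); code integration (must start by day 21, minus 3-day gap → day 18); internal playtest (must start by day 21); cert submission (must start by day 30). Taking the minimum, the design doc must finish by day 13 and start by 13 − 10 = day 3.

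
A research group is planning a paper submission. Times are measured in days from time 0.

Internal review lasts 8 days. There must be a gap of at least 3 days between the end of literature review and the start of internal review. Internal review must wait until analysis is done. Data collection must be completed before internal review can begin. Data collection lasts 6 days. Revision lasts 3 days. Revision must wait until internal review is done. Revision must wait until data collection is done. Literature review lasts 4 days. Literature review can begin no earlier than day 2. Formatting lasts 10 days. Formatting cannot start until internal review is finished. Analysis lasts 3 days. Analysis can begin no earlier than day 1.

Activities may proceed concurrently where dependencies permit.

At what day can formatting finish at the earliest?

Analysis cannot begin until its own release at day 1. It runs from day 1 to 1 + 3 = day 4.
Data collection has no prerequisites, so it starts at day 0 and finishes at day 6.
Literature review waits on its own release at day 2, so it starts at day 2 and finishes at 2 + 4 = day 6.
Internal review has to wait for literature review (finishes day 6, plus 3-day gap → day 9); analysis (finishes day 4); data collection (finishes day 6). The latest of these is day 9, so internal review runs day 9 to 9 + 8 = day 17.
Formatting waits on internal review (finishes day 17), so it starts at day 17 and finishes at 17 + 10 = day 27.

27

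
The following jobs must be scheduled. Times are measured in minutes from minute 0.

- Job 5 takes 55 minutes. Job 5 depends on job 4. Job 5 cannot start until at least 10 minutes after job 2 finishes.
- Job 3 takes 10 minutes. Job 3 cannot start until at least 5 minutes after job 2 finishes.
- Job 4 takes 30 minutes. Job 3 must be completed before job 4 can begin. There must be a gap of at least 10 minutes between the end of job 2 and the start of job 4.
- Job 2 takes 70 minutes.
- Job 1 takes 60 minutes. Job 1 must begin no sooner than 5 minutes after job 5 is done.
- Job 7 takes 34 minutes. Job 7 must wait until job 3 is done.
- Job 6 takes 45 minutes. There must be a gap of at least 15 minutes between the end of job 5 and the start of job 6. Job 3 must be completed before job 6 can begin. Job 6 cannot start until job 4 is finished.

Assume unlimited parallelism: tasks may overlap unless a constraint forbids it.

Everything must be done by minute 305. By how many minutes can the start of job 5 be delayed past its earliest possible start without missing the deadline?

70

Job 2 can start immediately at minute 0; it finishes at minute 70.
Job 3 waits on job 2 (finishes minute 70, plus 5-minute gap → minute 75), so it starts at minute 75 and finishes at 75 + 10 = minute 85.
For job 4: job 3 (finishes minute 85); job 2 (finishes minute 70, plus 10-minute gap → minute 80). Taking the maximum gives a start of minute 85, and it finishes at 85 + 30 = minute 115.
Job 5 needs all of job 4 (finishes minute 115); job 2 (finishes minute 70, plus 10-minute gap → minute 80). That puts its earliest start at minute 115; it finishes at 115 + 55 = minute 170.

Working backward from the deadline:
To finish by minute 305, job 1 (duration 60) must start no later than minute 245.
Job 6 must finish by minute 305; it takes 45 minutes, so it must start by 305 − 45 = minute 260.
For job 5: job 1 (must start by minute 245, minus 5-minute gap → minute 240); job 6 (must start by minute 260, minus 15-minute gap → minute 245). The most restrictive is minute 240; with a 55-minute duration, job 5 must start by minute 185.
So job 5 can start as early as minute 115 and as late as minute 185, giving 185 − 115 = 70 minutes of slack.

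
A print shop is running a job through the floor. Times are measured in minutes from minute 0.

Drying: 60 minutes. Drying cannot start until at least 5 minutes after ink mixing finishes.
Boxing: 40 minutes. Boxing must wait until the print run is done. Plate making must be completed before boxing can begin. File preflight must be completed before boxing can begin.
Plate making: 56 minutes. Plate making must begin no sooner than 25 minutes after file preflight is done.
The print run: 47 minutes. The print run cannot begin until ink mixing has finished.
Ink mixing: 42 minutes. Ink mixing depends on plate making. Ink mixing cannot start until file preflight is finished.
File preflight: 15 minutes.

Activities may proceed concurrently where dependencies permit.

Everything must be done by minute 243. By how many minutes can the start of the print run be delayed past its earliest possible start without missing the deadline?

18

File preflight has no prerequisites, so it starts at minute 0 and finishes at minute 15.
Plate making waits on file preflight (finishes minute 15, plus 25-minute gap → minute 40), so it starts at minute 40 and finishes at 40 + 56 = minute 96.
For ink mixing: plate making (finishes minute 96); file preflight (finishes minute 15). Taking the maximum gives a start of minute 96, and it finishes at 96 + 42 = minute 138.
The print run cannot begin until ink mixing (finishes minute 138). It runs from minute 138 to 138 + 47 = minute 185.

Working backward from the deadline:
Nothing follows boxing; the deadline of minute 243 is its only limit. It must start by 243 − 40 = minute 203.
The print run feeds into boxing (must start by minute 203); so the print run must finish by minute 203 and therefore start by minute 156.
So the print run can start as early as minute 138 and as late as minute 156, giving 156 − 138 = 18 minutes of slack.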